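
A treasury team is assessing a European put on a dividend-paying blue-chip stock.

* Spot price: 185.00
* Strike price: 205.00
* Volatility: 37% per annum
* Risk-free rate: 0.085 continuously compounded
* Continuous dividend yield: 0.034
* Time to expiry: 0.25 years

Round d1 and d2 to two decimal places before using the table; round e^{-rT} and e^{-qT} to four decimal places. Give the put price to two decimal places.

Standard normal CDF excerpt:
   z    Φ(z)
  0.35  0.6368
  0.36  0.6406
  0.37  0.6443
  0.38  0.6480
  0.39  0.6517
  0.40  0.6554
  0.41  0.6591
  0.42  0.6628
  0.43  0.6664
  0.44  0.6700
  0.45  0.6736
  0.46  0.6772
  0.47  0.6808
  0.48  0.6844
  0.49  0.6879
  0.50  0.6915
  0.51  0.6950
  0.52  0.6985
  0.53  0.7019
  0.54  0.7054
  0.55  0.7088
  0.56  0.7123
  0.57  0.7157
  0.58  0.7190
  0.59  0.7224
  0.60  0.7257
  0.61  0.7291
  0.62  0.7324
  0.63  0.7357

T = 0.25;  σ√T = 0.1850
d₁ = [ln(185/205) + (0.085 − 0.034 + ½·0.37²)·0.25] / (σ√T) = (-0.1027 + 0.0299) / 0.1850 = -0.3935 which rounds to -0.39
d₂ = -0.3935 − 0.1850 = -0.5785 which rounds to -0.58
e^(−qT) = e^(−0.034·0.25) = 0.9915;  e^(−rT) = e^(−0.085·0.25) = 0.9790
N(−d₂) = N(0.58) = 0.7190;  N(−d₁) = N(0.39) = 0.6517
P = 205·0.9790·0.7190 − 185·0.9915·0.6517 = 144.2997 − 119.5397 = 24.7600

24.76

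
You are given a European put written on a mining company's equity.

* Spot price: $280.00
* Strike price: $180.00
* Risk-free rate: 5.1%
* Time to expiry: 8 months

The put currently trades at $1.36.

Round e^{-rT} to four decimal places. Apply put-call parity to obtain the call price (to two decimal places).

e^(−rT) = e^(−0.051·0.6667) = 0.9666
Put-call parity: C − P = S − K·e^(−rT) = 280 − 180·0.9666 = 280 − 173.9880 = 106.0120
C = P + (C − P) = 1.36 + (106.0120) = 107.3720

$107.37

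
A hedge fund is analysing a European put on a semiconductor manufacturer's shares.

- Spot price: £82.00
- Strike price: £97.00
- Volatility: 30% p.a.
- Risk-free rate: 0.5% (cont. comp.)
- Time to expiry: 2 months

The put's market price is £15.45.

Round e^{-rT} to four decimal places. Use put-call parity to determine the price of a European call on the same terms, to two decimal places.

e^(−rT) = e^(−0.005·0.1667) = 0.9992
Put-call parity: C − P = S − K·e^(−rT) = 82 − 97·0.9992 = 82 − 96.9224 = -14.9224
C = P + (C − P) = 15.45 + (-14.9224) = 0.5276

£0.53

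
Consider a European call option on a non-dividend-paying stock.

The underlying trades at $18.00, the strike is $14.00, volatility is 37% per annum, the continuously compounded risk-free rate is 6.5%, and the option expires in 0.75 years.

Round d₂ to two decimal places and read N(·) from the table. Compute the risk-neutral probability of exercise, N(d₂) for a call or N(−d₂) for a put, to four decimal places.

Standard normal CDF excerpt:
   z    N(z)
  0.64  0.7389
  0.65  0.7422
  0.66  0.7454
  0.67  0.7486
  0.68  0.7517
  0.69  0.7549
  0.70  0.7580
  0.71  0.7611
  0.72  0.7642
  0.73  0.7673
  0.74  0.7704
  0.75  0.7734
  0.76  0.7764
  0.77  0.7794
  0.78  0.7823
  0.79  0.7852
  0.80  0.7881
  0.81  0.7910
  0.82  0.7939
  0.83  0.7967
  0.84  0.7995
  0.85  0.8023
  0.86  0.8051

0.7823

T = 0.75;  σ√T = 0.3204
d₁ = [ln(18/14) + (0.065 + 0.37²/2)·0.75] / 0.3204 = [0.2513 + 0.1001] / 0.3204 = 1.0967 ⇒ 1.10
d₂ = d₁ − σ√T = 1.0967 − 0.3204 = 0.7762 ⇒ 0.78
Pr(exercise) under Q = N(d₂) = 0.7823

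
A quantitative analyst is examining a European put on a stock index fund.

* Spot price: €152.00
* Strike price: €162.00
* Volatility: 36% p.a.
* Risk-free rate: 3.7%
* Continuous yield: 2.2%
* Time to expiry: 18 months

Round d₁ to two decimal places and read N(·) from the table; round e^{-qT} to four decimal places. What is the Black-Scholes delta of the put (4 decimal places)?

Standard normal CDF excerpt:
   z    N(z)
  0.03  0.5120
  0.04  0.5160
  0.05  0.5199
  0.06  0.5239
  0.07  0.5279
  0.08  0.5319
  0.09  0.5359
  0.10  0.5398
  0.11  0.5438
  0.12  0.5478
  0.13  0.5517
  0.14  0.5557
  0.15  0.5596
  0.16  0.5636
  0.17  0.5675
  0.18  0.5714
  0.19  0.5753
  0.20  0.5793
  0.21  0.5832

σ√T = 0.36 × 1.2247 = 0.4409
d₁ = [ln(152/162) + (0.037 − 0.022 + 0.36²/2)·1.5] / 0.4409 = [-0.0637 + 0.1197] / 0.4409 = 0.1270 ⇒ 0.13
N(d₁) = N(0.13) = 0.5517
Δ_put = e^(−qT)·(N(d₁) − 1) = 0.9675·(0.5517 − 1) = -0.4337

-0.4337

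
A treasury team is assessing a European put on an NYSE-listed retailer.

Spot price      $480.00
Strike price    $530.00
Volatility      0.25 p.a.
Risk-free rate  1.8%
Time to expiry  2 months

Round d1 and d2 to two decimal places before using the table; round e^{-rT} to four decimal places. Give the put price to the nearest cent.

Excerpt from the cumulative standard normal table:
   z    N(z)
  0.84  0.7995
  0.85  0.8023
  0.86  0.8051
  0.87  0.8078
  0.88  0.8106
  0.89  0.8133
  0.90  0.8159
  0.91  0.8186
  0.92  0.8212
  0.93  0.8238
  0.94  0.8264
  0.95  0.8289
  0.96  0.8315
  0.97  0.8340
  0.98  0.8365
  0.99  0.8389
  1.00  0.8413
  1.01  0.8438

$52.90

σ√T = 0.25 × 0.4082 = 0.1021
d₁ = [ln(480/530) + (0.018 + 0.25²/2)·0.1667] / 0.1021 = [-0.0991 + 0.0082] / 0.1021 = -0.8905 ⇒ -0.89
d₂ = d₁ − σ√T = -0.8905 − 0.1021 = -0.9925 ⇒ -0.99
e^(−rT) = e^(−0.018·0.1667) = 0.9970
N(−d₂) = N(0.99) = 0.8389;  N(−d₁) = N(0.89) = 0.8133
P = 530·0.9970·0.8389 − 480·0.8133 = 443.2831 − 390.3840 = 52.8991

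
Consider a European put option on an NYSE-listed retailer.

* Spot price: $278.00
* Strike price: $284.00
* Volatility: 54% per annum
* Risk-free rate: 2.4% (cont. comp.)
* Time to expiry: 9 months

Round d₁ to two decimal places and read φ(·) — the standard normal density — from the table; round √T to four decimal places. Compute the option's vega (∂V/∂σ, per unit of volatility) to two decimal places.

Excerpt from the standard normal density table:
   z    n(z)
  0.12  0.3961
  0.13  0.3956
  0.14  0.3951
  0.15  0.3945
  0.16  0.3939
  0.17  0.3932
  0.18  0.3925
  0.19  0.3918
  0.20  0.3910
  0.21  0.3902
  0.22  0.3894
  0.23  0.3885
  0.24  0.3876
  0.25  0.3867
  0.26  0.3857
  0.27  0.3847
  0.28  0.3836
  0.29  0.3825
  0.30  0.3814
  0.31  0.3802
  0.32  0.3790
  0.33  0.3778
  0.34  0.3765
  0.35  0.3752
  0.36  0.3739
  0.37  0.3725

93.53

σ√T = 0.54·√0.75 = 0.4677
d₁ = [ln(278/284) + (0.024 + 0.54²/2)·0.75] / 0.4677 = [-0.0214 + 0.1274] / 0.4677 = 0.2267 ≈ 0.23
√T = √0.75 = 0.8660
φ(d₁) = φ(0.23) = 0.3885
vega = S·φ(d₁)·√T = 278·0.3885·0.8660 = 93.5306
(Vega is the same for a European call and put with the same parameters.)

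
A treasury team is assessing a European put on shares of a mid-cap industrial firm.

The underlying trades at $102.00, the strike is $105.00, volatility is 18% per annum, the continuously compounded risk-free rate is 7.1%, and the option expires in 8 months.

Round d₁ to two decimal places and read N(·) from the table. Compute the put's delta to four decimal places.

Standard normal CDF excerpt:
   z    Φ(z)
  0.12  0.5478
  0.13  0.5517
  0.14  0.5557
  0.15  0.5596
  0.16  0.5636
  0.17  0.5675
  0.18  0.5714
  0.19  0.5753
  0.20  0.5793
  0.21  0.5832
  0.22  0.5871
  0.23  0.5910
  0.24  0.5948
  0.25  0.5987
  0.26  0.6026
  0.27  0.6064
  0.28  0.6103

-0.4207

T = 0.6667;  σ√T = 0.1470
d₁ = [ln(102/105) + (0.071 + 0.18²/2)·0.6667] / 0.1470 = [-0.0290 + 0.0581] / 0.1470 = 0.1983 ⇒ 0.20
N(d₁) = N(0.20) = 0.5793
Δ_put = N(d₁) − 1 = 0.5793 − 1 = -0.4207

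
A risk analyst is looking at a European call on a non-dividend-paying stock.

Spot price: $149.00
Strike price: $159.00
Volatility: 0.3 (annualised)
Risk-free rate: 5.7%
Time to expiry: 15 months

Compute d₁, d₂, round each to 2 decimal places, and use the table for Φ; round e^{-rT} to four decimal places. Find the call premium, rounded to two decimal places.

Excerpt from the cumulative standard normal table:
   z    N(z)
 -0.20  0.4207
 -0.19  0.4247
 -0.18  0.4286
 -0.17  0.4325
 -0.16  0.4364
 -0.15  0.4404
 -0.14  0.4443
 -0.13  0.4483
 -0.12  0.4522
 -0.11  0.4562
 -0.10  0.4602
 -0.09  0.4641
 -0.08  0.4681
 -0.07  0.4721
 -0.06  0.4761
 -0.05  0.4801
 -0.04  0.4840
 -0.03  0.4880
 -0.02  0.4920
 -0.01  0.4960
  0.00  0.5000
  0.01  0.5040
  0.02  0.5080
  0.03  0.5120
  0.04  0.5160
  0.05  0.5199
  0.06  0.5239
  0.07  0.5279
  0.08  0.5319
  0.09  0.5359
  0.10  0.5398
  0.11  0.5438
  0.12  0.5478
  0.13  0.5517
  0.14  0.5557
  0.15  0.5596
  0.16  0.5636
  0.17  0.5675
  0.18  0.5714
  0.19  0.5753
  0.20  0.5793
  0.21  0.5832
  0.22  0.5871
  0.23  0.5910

σ√T = 0.3 × 1.1180 = 0.3354
d₁ = [ln(149/159) + (0.057 + 0.3²/2)·1.25] / 0.3354 = [-0.0650 + 0.1275] / 0.3354 = 0.1865 ≈ 0.19
d₂ = d₁ − σ√T = 0.1865 − 0.3354 = -0.1489 ≈ -0.15
e^(−rT) = e^(−0.057·1.25) = 0.9312
N(d₁) = N(0.19) = 0.5753;  N(d₂) = N(-0.15) = 0.4404
C = 149·0.5753 − 159·0.9312·0.4404 = 85.7197 − 65.2060 = 20.5137

$20.51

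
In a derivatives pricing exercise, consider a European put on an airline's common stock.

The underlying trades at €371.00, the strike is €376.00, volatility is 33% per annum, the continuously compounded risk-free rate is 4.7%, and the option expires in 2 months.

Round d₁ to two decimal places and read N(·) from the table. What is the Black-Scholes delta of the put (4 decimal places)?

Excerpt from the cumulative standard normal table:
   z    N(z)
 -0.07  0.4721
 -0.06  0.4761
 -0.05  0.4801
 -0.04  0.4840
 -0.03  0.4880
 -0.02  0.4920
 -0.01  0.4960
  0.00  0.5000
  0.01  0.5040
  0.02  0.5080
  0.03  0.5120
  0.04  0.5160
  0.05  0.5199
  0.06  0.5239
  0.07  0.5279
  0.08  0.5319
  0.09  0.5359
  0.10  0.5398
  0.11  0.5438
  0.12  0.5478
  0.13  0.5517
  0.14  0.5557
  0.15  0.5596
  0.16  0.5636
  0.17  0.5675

-0.4880

σ√T = 0.33·√0.1667 = 0.1347
d₁ = [ln(371/376) + (0.047 + 0.33²/2)·0.1667] / 0.1347 = [-0.0134 + 0.0169] / 0.1347 = 0.0261 which rounds to 0.03
N(d₁) = N(0.03) = 0.5120
Δ_put = N(d₁) − 1 = 0.5120 − 1 = -0.4880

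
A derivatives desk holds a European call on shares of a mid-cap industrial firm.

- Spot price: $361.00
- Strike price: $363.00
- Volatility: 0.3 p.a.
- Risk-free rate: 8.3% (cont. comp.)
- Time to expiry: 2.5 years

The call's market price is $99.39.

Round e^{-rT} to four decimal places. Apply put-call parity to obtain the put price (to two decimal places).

exp(−rT) = exp(−0.083·2.5) = 0.8126
Put-call parity: C − P = S − K·e^(−rT) = 361 − 363·0.8126 = 361 − 294.9738 = 66.0262
P = C − (C − P) = 99.39 − (66.0262) = 33.3638

$33.36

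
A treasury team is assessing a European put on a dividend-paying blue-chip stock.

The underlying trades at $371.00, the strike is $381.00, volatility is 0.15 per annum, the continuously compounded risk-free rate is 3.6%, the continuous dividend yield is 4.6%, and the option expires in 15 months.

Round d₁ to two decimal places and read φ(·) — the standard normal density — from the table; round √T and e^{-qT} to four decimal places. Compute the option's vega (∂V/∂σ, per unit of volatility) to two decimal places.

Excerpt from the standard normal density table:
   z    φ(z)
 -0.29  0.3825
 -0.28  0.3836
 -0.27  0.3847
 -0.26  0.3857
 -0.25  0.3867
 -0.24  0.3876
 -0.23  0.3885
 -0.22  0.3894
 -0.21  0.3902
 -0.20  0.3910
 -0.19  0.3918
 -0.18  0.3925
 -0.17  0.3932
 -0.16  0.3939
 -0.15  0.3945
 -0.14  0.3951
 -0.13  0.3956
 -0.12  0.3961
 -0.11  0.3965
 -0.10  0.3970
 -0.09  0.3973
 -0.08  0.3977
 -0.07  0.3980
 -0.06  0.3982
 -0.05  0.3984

154.48

σ√T = 0.15 × 1.1180 = 0.1677
d₁ = [ln(371/381) + (0.036 − 0.046 + 0.15²/2)·1.25] / 0.1677 = [-0.0266 + 0.0016] / 0.1677 = -0.1493 → -0.15
√T = √1.25 = 1.1180
φ(d₁) = φ(-0.15) = 0.3945
exp(−qT) = exp(−0.046·1.25) = 0.9441
vega = S·exp(−qT)·φ(d₁)·√T = 371·0.9441·0.3945·1.1180 = 154.4830
(Vega is the same for a European call and put with the same parameters.)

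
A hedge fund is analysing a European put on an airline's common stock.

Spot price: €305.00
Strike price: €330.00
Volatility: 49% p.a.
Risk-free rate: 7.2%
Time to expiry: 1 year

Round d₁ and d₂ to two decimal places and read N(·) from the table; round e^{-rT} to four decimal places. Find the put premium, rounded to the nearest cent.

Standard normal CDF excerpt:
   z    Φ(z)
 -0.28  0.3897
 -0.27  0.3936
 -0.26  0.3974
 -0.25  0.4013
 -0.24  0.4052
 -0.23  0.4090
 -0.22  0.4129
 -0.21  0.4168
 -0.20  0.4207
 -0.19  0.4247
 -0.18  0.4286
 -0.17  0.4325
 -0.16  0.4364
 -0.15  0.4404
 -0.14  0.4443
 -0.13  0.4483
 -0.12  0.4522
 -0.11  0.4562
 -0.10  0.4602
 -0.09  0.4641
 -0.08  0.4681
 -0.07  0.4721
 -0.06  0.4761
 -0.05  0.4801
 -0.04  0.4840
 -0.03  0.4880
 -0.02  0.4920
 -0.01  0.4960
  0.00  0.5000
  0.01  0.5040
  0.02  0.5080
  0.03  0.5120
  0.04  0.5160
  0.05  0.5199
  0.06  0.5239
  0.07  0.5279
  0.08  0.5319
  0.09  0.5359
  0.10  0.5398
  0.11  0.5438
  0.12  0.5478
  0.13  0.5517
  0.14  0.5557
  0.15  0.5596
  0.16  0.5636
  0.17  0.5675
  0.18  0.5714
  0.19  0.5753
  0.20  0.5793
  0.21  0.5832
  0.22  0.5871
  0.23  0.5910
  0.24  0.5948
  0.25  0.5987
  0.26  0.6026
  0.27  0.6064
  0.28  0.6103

€60.29

σ√T = 0.49·√1 = 0.4900
d₁ = [ln(305/330) + (0.072 + 0.49²/2)·1] / 0.4900 = [-0.0788 + 0.1920] / 0.4900 = 0.2312 → 0.23
d₂ = d₁ − σ√T = 0.2312 − 0.4900 = -0.2588 → -0.26
e^(−rT) = e^(−0.072·1) = 0.9305
N(−d₂) = N(0.26) = 0.6026;  N(−d₁) = N(-0.23) = 0.4090
P = 330·0.9305·0.6026 − 305·0.4090 = 185.0374 − 124.7450 = 60.2924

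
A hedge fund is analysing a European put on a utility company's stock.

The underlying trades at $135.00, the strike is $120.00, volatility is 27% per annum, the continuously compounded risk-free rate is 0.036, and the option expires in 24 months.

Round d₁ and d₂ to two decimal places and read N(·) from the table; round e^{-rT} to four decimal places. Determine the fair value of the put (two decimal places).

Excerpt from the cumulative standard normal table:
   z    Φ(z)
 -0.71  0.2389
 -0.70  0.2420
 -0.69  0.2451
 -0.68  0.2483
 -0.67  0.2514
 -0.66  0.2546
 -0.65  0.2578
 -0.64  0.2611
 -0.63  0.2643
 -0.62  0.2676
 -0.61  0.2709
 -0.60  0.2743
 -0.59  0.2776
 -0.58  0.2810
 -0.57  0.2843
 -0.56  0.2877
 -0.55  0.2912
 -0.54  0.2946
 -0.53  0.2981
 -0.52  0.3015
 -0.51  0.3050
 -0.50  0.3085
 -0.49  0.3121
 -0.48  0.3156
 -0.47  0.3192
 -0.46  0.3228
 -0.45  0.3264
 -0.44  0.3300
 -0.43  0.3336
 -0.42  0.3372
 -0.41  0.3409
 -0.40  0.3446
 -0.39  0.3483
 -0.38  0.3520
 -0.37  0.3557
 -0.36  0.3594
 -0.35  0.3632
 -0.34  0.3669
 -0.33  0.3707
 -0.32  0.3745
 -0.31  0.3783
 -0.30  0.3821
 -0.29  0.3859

$9.15

T = 2;  σ√T = 0.3818
d₁ = [ln(135/120) + (0.036 + 0.27²/2)·2] / 0.3818 = [0.1178 + 0.1449] / 0.3818 = 0.6879 → 0.69
d₂ = d₁ − σ√T = 0.6879 − 0.3818 = 0.3061 → 0.31
e^(−rT) = e^(−0.036·2) = 0.9305
N(−d₂) = N(-0.31) = 0.3783;  N(−d₁) = N(-0.69) = 0.2451
P = 120·0.9305·0.3783 − 135·0.2451 = 42.2410 − 33.0885 = 9.1525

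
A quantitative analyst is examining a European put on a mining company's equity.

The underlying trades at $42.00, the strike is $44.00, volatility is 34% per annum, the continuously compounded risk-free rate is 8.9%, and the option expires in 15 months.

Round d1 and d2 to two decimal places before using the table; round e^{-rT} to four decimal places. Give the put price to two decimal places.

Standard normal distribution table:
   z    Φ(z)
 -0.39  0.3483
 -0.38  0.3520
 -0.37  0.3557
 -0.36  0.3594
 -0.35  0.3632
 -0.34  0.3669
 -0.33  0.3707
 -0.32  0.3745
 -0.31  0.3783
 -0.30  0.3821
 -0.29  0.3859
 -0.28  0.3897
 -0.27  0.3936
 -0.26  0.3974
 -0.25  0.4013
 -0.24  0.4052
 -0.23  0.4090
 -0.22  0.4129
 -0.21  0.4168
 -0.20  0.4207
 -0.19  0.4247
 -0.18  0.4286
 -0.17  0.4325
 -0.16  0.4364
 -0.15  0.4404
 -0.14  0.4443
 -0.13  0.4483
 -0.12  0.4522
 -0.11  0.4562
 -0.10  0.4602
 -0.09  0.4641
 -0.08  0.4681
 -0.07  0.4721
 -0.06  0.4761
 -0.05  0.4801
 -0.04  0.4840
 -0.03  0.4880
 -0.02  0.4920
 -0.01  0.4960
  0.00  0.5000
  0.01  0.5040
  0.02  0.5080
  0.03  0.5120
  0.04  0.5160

σ√T = 0.34·√1.25 = 0.3801
d₁ = [ln(42/44) + (0.089 + 0.34²/2)·1.25] / 0.3801 = [-0.0465 + 0.1835] / 0.3801 = 0.3603 which rounds to 0.36
d₂ = d₁ − σ√T = 0.3603 − 0.3801 = -0.0198 which rounds to -0.02
e^(−rT) = e^(−0.089·1.25) = 0.8947
P = 44·0.8947·N(0.02) − 42·N(-0.36) = 44·0.8947·0.5080 − 42·0.3594 = 19.9983 − 15.0948 = 4.9035

$4.90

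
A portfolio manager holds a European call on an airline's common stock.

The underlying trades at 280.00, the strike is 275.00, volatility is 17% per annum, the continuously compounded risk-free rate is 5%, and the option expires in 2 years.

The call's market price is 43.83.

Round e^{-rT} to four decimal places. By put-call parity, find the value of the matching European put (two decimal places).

exp(−rT) = exp(−0.05·2) = 0.9048
Put-call parity: C − P = S − K·e^(−rT) = 280 − 275·0.9048 = 280 − 248.8200 = 31.1800
P = C − (C − P) = 43.83 − (31.1800) = 12.6500

12.65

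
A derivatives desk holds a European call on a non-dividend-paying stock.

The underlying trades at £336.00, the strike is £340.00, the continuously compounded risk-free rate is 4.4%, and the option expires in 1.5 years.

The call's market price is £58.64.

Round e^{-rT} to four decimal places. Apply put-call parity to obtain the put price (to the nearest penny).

£40.91

e^(−rT) = e^(−0.044·1.5) = 0.9361
Put-call parity: C − P = S − K·e^(−rT) = 336 − 340·0.9361 = 336 − 318.2740 = 17.7260
P = C − (C − P) = 58.64 − (17.7260) = 40.9140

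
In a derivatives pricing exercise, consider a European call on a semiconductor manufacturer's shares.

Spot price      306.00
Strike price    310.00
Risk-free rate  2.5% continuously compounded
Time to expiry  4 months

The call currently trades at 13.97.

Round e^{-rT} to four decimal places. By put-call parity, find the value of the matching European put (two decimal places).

15.40

e^(−rT) = e^(−0.025·0.3333) = 0.9917
Put-call parity: C − P = S − K·e^(−rT) = 306 − 310·0.9917 = 306 − 307.4270 = -1.4270
P = C − (C − P) = 13.97 − (-1.4270) = 15.3970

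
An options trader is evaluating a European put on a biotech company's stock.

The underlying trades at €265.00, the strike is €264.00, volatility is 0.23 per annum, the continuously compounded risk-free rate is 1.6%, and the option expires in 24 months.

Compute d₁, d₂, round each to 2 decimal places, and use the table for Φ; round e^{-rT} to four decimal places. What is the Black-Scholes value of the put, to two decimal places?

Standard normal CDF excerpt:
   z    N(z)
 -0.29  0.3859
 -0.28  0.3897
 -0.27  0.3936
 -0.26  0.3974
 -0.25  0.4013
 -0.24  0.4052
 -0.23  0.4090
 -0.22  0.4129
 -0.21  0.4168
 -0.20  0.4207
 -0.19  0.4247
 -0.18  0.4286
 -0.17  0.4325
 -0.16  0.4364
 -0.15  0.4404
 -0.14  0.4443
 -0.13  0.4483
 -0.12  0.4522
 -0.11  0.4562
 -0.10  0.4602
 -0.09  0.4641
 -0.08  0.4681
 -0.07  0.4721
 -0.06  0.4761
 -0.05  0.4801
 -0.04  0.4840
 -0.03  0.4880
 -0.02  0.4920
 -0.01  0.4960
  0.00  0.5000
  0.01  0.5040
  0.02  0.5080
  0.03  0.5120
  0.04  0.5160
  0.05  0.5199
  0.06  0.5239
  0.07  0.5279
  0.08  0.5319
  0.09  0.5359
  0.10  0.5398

σ√T = 0.23 × 1.4142 = 0.3253
d₁ = [ln(265/264) + (0.016 + 0.23²/2)·2] / 0.3253 = [0.0038 + 0.0849] / 0.3253 = 0.2726 ≈ 0.27
d₂ = d₁ − σ√T = 0.2726 − 0.3253 = -0.0526 ≈ -0.05
exp(−rT) = exp(−0.016·2) = 0.9685
N(−d₂) = N(0.05) = 0.5199;  N(−d₁) = N(-0.27) = 0.3936
P = 264·0.9685·0.5199 − 265·0.3936 = 132.9301 − 104.3040 = 28.6261

€28.63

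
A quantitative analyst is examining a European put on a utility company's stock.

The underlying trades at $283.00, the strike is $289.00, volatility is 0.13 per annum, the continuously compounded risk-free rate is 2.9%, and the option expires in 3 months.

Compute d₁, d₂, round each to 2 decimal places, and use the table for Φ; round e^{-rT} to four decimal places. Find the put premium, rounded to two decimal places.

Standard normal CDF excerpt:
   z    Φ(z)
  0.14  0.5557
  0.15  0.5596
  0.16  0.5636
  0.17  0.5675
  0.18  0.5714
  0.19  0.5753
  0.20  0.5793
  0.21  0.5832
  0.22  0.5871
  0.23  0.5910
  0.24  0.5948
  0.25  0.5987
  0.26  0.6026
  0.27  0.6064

$8.95

T = 0.25;  σ√T = 0.0650
ln(S/K) + (r + σ²/2)T = ln(283/289) + (0.029 + 0.13²/2)·0.25 = -0.0210 + 0.0094 = -0.0116
d₁ = -0.0116 / 0.0650 = -0.1787 which rounds to -0.18
d₂ = d₁ − σ√T = -0.1787 − 0.0650 = -0.2437 which rounds to -0.24
exp(−rT) = exp(−0.029·0.25) = 0.9928
P = 289·0.9928·N(0.24) − 283·N(0.18) = 289·0.9928·0.5948 − 283·0.5714 = 170.6595 − 161.7062 = 8.9533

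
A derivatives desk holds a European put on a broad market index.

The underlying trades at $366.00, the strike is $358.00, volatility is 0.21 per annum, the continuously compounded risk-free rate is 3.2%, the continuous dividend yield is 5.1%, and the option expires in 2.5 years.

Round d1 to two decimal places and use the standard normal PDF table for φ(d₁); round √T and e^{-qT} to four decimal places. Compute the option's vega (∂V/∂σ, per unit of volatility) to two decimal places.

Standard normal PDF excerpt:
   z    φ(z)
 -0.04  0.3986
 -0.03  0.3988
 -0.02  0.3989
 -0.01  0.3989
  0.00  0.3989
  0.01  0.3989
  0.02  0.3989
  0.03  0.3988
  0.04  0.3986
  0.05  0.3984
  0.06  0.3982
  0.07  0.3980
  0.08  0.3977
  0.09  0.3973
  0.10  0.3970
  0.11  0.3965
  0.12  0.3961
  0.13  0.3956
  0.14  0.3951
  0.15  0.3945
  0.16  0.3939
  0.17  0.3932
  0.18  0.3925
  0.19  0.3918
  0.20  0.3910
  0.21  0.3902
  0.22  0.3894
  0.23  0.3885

T = 2.5;  σ√T = 0.3320
ln(S/K) + (r − q + σ²/2)T = ln(366/358) + (0.032 − 0.051 + 0.21²/2)·2.5 = 0.0221 + 0.0076 = 0.0297
d₁ = 0.0297 / 0.3320 = 0.0895 ⇒ 0.09
√T = √2.5 = 1.5811
φ(d₁) = φ(0.09) = 0.3973
exp(−qT) = exp(−0.051·2.5) = 0.8803
vega = S·exp(−qT)·φ(d₁)·√T = 366·0.8803·0.3973·1.5811 = 202.3903

202.39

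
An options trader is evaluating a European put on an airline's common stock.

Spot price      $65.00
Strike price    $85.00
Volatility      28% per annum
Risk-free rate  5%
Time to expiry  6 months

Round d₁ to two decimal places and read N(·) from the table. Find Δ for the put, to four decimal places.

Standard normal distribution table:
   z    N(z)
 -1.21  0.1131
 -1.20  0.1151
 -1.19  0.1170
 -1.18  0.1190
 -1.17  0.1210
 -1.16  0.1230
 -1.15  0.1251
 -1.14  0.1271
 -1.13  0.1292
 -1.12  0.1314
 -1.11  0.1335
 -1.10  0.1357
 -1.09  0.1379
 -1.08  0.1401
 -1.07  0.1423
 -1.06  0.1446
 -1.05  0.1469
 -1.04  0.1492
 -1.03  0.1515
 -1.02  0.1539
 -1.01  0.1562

-0.8708

σ√T = 0.28 × 0.7071 = 0.1980
d₁ = [ln(65/85) + (0.05 + 0.28²/2)·0.5] / 0.1980 = [-0.2683 + 0.0446] / 0.1980 = -1.1297 ⇒ -1.13
N(d₁) = N(-1.13) = 0.1292
Δ_put = N(d₁) − 1 = 0.1292 − 1 = -0.8708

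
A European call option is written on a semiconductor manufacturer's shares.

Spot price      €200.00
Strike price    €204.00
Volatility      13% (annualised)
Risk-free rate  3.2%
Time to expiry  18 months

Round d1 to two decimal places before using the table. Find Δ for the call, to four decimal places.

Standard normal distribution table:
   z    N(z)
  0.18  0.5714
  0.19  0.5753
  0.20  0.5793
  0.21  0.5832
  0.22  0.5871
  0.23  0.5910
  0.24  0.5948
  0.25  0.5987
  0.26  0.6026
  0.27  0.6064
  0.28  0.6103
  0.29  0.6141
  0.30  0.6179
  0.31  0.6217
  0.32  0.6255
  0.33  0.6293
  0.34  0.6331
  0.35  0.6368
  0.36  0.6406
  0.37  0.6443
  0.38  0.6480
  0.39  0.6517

T = 1.5;  σ√T = 0.1592
ln(S/K) + (r + σ²/2)T = ln(200/204) + (0.032 + 0.13²/2)·1.5 = -0.0198 + 0.0607 = 0.0409
d₁ = 0.0409 / 0.1592 = 0.2567 ⇒ 0.26
N(d₁) = N(0.26) = 0.6026
Δ_call = N(d₁) = 0.6026

0.6026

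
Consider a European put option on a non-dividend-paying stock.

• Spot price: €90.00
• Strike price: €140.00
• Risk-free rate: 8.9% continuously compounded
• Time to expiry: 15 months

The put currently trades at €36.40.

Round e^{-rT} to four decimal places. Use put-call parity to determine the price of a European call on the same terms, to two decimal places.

e^(−rT) = e^(−0.089·1.25) = 0.8947
Put-call parity: C − P = S − K·e^(−rT) = 90 − 140·0.8947 = 90 − 125.2580 = -35.2580
C = P + (C − P) = 36.40 + (-35.2580) = 1.1420

€1.14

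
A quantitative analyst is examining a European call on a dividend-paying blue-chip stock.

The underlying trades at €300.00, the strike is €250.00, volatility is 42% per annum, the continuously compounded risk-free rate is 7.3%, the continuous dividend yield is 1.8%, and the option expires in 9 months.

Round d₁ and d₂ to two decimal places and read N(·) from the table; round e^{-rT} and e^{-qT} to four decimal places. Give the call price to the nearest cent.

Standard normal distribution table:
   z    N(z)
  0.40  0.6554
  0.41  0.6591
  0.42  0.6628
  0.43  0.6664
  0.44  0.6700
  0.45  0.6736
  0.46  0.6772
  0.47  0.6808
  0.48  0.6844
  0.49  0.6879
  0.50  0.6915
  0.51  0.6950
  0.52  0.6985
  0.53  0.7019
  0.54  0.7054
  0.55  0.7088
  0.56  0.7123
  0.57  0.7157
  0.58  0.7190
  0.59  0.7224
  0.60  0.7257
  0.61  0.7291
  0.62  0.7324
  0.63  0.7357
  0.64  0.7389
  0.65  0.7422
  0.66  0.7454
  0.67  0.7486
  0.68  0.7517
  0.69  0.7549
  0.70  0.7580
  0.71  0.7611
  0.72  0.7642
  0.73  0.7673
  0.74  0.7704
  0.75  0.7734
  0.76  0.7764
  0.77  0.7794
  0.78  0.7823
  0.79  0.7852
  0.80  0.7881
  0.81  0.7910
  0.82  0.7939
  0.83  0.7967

€75.54

σ√T = 0.42 × 0.8660 = 0.3637
d₁ = [ln(300/250) + (0.073 − 0.018 + 0.42²/2)·0.75] / 0.3637 = [0.1823 + 0.1074] / 0.3637 = 0.7965 which rounds to 0.80
d₂ = d₁ − σ√T = 0.7965 − 0.3637 = 0.4328 which rounds to 0.43
e^(−qT) = e^(−0.018·0.75) = 0.9866;  e^(−rT) = e^(−0.073·0.75) = 0.9467
N(d₁) = N(0.80) = 0.7881;  N(d₂) = N(0.43) = 0.6664
C = 300·0.9866·0.7881 − 250·0.9467·0.6664 = 233.2618 − 157.7202 = 75.5416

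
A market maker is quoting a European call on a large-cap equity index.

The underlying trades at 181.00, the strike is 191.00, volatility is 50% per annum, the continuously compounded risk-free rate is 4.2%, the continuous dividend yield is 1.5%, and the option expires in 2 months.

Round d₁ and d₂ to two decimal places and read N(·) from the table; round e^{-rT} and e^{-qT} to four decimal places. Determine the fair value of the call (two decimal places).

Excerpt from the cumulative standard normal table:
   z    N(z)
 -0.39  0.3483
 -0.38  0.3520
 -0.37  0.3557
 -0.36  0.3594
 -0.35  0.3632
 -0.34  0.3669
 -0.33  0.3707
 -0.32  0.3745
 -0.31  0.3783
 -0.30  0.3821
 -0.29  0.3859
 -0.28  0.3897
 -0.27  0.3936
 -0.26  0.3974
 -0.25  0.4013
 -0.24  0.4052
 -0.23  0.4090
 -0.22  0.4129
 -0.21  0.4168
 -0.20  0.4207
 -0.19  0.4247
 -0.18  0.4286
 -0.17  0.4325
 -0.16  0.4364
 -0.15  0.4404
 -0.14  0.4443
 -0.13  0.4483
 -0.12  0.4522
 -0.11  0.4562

σ√T = 0.5·√0.1667 = 0.2041
ln(S/K) + (r − q + σ²/2)T = ln(181/191) + (0.042 − 0.015 + 0.5²/2)·0.1667 = -0.0538 + 0.0253 = -0.0284
d₁ = -0.0284 / 0.2041 = -0.1393 which rounds to -0.14
d₂ = d₁ − σ√T = -0.1393 − 0.2041 = -0.3435 which rounds to -0.34
exp(−qT) = exp(−0.015·0.1667) = 0.9975;  exp(−rT) = exp(−0.042·0.1667) = 0.9930
N(d₁) = N(-0.14) = 0.4443;  N(d₂) = N(-0.34) = 0.3669
C = 181·0.9975·0.4443 − 191·0.9930·0.3669 = 80.2173 − 69.5874 = 10.6299

10.63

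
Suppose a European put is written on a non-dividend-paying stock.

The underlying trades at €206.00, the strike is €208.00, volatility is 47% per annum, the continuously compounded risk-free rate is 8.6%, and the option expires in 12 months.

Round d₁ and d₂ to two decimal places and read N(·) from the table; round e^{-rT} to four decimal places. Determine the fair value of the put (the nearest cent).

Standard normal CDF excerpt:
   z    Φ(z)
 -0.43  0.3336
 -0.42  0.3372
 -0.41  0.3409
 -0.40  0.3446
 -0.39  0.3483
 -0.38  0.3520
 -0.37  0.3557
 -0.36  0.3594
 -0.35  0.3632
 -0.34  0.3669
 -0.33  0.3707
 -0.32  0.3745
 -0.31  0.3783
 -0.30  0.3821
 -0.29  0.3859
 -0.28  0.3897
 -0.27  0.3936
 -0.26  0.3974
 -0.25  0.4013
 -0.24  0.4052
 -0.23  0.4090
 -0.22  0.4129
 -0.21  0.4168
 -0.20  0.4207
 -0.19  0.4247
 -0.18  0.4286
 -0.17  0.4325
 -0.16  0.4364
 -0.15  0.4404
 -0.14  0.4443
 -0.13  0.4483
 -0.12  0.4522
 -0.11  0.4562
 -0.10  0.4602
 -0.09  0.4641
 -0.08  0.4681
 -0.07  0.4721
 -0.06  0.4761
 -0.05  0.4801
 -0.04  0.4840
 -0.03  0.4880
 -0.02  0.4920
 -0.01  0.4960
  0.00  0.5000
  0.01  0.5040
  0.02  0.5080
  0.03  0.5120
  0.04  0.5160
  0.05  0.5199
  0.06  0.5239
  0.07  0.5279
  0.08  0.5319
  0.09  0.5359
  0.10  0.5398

σ√T = 0.47 × 1.0000 = 0.4700
ln(S/K) + (r + σ²/2)T = ln(206/208) + (0.086 + 0.47²/2)·1 = -0.0097 + 0.1964 = 0.1868
d₁ = 0.1868 / 0.4700 = 0.3974 → 0.40
d₂ = d₁ − σ√T = 0.3974 − 0.4700 = -0.0726 → -0.07
exp(−rT) = exp(−0.086·1) = 0.9176
N(−d₂) = N(0.07) = 0.5279;  N(−d₁) = N(-0.40) = 0.3446
P = 208·0.9176·0.5279 − 206·0.3446 = 100.7554 − 70.9876 = 29.7678

€29.77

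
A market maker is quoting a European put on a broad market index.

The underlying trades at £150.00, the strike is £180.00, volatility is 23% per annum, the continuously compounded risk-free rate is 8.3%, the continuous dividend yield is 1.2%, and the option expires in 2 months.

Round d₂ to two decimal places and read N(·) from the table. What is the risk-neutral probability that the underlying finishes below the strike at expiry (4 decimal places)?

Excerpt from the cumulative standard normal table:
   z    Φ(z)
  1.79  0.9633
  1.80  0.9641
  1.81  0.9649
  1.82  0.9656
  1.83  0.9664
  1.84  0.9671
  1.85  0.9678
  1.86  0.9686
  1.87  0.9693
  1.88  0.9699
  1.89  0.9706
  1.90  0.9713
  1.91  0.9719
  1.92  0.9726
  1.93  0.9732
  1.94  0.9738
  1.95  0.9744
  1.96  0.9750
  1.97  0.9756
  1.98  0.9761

0.9686

σ√T = 0.23 × 0.4082 = 0.0939
ln(S/K) + (r − q + σ²/2)T = ln(150/180) + (0.083 − 0.012 + 0.23²/2)·0.1667 = -0.1823 + 0.0162 = -0.1661
d₁ = -0.1661 / 0.0939 = -1.7687 → -1.77
d₂ = d₁ − σ√T = -1.7687 − 0.0939 = -1.8626 → -1.86
Pr(exercise) under Q = N(−d₂) = N(1.86) = 0.9686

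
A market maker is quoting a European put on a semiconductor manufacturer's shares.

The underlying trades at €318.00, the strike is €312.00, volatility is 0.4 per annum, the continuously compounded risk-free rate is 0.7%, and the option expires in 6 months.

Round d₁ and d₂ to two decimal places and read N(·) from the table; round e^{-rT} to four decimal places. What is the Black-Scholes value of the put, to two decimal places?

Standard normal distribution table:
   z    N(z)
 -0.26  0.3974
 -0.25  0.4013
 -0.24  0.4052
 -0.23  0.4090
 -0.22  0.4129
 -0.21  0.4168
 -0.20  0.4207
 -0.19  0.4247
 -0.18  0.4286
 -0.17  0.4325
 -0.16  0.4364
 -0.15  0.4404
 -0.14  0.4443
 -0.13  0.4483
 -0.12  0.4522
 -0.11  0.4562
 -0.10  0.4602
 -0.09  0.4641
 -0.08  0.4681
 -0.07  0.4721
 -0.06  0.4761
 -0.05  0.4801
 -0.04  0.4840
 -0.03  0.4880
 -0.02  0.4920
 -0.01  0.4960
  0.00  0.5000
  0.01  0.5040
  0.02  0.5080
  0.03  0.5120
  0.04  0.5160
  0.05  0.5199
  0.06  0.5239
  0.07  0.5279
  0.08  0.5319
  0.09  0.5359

T = 0.5;  σ√T = 0.2828
ln(S/K) + (r + σ²/2)T = ln(318/312) + (0.007 + 0.4²/2)·0.5 = 0.0190 + 0.0435 = 0.0625
d₁ = 0.0625 / 0.2828 = 0.2211 → 0.22
d₂ = d₁ − σ√T = 0.2211 − 0.2828 = -0.0617 → -0.06
exp(−rT) = exp(−0.007·0.5) = 0.9965
N(−d₂) = N(0.06) = 0.5239;  N(−d₁) = N(-0.22) = 0.4129
P = 312·0.9965·0.5239 − 318·0.4129 = 162.8847 − 131.3022 = 31.5825

€31.58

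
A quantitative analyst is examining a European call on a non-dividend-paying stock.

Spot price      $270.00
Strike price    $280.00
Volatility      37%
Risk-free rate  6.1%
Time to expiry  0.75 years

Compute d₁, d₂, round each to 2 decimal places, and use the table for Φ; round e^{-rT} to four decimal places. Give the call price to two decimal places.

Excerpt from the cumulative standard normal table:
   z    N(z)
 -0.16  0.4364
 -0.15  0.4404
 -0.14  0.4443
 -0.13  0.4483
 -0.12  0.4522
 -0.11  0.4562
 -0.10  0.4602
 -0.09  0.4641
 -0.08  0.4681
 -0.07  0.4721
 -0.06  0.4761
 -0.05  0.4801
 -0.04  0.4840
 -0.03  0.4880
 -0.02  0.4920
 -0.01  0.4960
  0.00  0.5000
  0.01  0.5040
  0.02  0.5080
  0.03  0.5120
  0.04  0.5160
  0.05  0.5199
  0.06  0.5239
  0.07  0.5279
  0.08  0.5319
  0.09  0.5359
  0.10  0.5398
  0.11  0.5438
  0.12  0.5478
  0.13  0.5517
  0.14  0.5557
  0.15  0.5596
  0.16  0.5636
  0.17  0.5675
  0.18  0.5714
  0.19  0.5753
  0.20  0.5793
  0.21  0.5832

$35.42

T = 0.75;  σ√T = 0.3204
d₁ = [ln(270/280) + (0.061 + ½·0.37²)·0.75] / (σ√T) = (-0.0364 + 0.0971) / 0.3204 = 0.1895 which rounds to 0.19
d₂ = 0.1895 − 0.3204 = -0.1309 which rounds to -0.13
exp(−rT) = exp(−0.061·0.75) = 0.9553
C = 270·N(0.19) − 280·0.9553·N(-0.13) = 270·0.5753 − 280·0.9553·0.4483 = 155.3310 − 119.9131 = 35.4179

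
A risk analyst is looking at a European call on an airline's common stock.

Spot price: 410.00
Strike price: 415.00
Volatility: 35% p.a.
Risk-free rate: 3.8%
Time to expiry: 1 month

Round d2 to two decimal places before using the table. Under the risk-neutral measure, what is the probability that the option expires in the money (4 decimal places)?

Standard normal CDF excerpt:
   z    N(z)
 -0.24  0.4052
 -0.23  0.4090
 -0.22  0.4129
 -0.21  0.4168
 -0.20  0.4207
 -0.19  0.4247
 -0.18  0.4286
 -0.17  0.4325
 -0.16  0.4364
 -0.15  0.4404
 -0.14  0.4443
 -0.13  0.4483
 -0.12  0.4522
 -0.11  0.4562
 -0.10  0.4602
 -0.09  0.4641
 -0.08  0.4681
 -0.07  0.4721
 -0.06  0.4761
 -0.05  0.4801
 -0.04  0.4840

T = 0.08333;  σ√T = 0.1010
ln(S/K) + (r + σ²/2)T = ln(410/415) + (0.038 + 0.35²/2)·0.08333 = -0.0121 + 0.0083 = -0.0039
d₁ = -0.0039 / 0.1010 = -0.0381 → -0.04
d₂ = d₁ − σ√T = -0.0381 − 0.1010 = -0.1391 → -0.14
Pr(exercise) under Q = N(d₂) = 0.4443

0.4443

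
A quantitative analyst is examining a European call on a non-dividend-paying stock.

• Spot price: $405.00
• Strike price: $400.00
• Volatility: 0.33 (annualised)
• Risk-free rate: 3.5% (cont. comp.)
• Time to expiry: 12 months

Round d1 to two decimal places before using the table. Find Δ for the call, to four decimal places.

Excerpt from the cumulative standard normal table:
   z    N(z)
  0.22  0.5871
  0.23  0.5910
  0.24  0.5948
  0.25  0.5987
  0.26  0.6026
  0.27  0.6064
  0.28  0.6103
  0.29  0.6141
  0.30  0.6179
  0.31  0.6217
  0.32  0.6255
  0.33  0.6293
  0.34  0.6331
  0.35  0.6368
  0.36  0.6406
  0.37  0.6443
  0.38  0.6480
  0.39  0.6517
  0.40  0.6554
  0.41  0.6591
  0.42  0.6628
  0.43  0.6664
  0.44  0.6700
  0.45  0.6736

σ√T = 0.33·√1 = 0.3300
d₁ = [ln(405/400) + (0.035 + 0.33²/2)·1] / 0.3300 = [0.0124 + 0.0895] / 0.3300 = 0.3087 ≈ 0.31
N(d₁) = N(0.31) = 0.6217
Δ_call = N(d₁) = 0.6217

0.6217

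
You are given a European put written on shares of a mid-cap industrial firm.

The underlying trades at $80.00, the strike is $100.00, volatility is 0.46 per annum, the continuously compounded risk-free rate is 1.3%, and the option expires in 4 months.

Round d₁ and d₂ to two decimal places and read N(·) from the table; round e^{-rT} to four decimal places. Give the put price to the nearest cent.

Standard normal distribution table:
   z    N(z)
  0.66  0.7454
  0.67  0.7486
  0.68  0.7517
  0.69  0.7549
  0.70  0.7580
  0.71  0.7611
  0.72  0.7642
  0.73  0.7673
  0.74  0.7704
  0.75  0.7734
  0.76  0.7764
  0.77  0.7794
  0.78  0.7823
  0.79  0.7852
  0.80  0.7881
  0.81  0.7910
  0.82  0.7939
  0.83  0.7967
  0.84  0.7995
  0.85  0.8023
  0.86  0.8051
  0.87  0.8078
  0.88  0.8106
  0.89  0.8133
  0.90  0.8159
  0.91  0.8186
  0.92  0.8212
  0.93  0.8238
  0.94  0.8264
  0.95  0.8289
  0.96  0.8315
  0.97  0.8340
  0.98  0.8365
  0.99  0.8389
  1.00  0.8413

σ√T = 0.46·√0.3333 = 0.2656
ln(S/K) + (r + σ²/2)T = ln(80/100) + (0.013 + 0.46²/2)·0.3333 = -0.2231 + 0.0396 = -0.1835
d₁ = -0.1835 / 0.2656 = -0.6911 ⇒ -0.69
d₂ = d₁ − σ√T = -0.6911 − 0.2656 = -0.9567 ⇒ -0.96
e^(−rT) = e^(−0.013·0.3333) = 0.9957
N(−d₂) = N(0.96) = 0.8315;  N(−d₁) = N(0.69) = 0.7549
P = 100·0.9957·0.8315 − 80·0.7549 = 82.7925 − 60.3920 = 22.4005

$22.40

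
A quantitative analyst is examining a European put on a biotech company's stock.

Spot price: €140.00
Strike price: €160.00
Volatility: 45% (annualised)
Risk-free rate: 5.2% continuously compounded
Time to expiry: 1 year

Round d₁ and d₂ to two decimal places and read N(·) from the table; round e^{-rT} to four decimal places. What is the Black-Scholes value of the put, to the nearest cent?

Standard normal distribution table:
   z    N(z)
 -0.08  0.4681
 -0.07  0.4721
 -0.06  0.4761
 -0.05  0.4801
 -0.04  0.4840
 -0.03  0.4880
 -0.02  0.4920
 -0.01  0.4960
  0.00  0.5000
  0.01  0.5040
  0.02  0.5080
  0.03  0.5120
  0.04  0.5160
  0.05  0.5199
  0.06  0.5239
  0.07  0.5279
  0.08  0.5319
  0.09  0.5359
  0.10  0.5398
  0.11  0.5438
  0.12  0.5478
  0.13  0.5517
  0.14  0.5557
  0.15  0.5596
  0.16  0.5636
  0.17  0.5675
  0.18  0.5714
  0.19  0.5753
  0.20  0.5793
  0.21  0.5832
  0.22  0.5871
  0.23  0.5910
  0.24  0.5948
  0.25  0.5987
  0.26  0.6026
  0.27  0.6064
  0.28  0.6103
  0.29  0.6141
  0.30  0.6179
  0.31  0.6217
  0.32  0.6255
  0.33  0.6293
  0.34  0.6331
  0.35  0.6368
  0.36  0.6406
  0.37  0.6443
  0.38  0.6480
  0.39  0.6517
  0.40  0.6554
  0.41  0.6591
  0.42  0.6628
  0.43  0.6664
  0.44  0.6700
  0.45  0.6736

€32.35

σ√T = 0.45·√1 = 0.4500
d₁ = [ln(140/160) + (0.052 + ½·0.45²)·1] / (σ√T) = (-0.1335 + 0.1532) / 0.4500 = 0.0438 ⇒ 0.04
d₂ = 0.0438 − 0.4500 = -0.4062 ⇒ -0.41
e^(−rT) = e^(−0.052·1) = 0.9493
N(−d₂) = N(0.41) = 0.6591;  N(−d₁) = N(-0.04) = 0.4840
P = 160·0.9493·0.6591 − 140·0.4840 = 100.1094 − 67.7600 = 32.3494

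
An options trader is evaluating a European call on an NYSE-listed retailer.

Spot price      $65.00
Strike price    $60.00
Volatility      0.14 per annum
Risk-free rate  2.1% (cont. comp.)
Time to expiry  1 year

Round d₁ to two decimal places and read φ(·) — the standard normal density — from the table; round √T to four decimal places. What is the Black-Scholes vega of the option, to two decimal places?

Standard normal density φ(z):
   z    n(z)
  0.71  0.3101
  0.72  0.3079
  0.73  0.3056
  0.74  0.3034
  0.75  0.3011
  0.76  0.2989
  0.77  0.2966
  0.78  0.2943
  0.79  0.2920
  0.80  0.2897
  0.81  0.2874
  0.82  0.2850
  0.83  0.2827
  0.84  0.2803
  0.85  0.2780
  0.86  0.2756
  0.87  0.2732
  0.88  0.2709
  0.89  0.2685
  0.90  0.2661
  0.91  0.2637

18.98

T = 1;  σ√T = 0.1400
d₁ = [ln(65/60) + (0.021 + 0.14²/2)·1] / 0.1400 = [0.0800 + 0.0308] / 0.1400 = 0.7917 ≈ 0.79
√T = √1 = 1.0000
φ(d₁) = φ(0.79) = 0.2920
vega = S·φ(d₁)·√T = 65·0.2920·1.0000 = 18.9800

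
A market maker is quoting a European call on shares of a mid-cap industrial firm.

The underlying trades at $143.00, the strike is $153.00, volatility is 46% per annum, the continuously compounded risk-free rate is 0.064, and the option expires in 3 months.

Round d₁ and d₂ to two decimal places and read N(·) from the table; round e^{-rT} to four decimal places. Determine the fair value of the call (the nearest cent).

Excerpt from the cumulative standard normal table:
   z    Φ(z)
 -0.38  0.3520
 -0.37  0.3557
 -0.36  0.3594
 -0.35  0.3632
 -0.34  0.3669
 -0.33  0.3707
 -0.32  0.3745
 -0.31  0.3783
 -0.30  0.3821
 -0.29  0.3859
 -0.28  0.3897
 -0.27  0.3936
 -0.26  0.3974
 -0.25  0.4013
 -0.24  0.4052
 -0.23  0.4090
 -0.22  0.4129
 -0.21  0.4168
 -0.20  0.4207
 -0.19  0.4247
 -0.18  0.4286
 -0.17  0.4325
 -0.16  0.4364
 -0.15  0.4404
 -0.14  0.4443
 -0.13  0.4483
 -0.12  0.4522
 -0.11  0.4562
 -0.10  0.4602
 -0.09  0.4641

σ√T = 0.46 × 0.5000 = 0.2300
ln(S/K) + (r + σ²/2)T = ln(143/153) + (0.064 + 0.46²/2)·0.25 = -0.0676 + 0.0425 = -0.0251
d₁ = -0.0251 / 0.2300 = -0.1093 → -0.11
d₂ = d₁ − σ√T = -0.1093 − 0.2300 = -0.3393 → -0.34
e^(−rT) = e^(−0.064·0.25) = 0.9841
N(d₁) = N(-0.11) = 0.4562;  N(d₂) = N(-0.34) = 0.3669
C = 143·0.4562 − 153·0.9841·0.3669 = 65.2366 − 55.2431 = 9.9935

$9.99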